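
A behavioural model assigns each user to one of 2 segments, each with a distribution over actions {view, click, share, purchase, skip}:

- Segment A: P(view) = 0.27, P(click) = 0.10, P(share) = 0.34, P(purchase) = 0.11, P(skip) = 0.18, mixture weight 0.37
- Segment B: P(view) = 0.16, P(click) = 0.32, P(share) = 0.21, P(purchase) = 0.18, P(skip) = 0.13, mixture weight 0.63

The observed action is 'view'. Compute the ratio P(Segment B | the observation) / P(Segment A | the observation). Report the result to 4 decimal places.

1.0090

Only the two components matter; the odds are (w_i f_i(x)) / (w_j f_j(x)).
Component likelihoods at x = 'view':
  p_A = P(view | comp) = 0.27
  p_B = P(view | comp) = 0.16
Odds = (0.63/0.37) × (0.16/0.27) = 1.7027 × 0.592593 ≈ 1.0090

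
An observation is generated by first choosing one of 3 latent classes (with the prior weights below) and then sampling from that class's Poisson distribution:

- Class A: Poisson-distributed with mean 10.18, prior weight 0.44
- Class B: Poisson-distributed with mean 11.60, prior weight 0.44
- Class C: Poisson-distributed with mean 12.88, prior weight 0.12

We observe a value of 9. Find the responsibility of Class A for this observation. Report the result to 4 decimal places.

0.5168

By Bayes' theorem, P(k | x) = π_k f_k(x) / Σ_j π_j f_j(x).
Poisson probabilities:
  p_A = 0.122701
  p_B = 0.0960601
  p_C = 0.068512
Multiply by the mixture weights:
  π_A·p_A = 0.44 × 0.122701 = 0.0539886
  π_B·p_B = 0.44 × 0.0960601 = 0.0422664
  π_C·p_C = 0.12 × 0.068512 = 0.00822144
Denominator: 0.0539886 + 0.0422664 + 0.00822144 = 0.104476
P(Class A | the observation) ≈ 0.5168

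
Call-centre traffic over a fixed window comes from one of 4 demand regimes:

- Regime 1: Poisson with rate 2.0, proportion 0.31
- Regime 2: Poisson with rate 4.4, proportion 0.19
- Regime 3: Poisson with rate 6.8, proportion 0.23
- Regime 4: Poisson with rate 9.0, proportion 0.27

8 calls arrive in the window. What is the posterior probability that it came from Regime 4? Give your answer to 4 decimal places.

By Bayes' theorem, P(k | x) = π_k f_k(x) / Σ_j π_j f_j(x).
Poisson probabilities:
  L_1 = 0.000859272
  L_2 = 0.0427765
  L_3 = 0.126284
  L_4 = 0.131756
Multiply by the mixture weights:
  π_1·L_1 = 0.31 × 0.000859272 = 0.000266374
  π_2·L_2 = 0.19 × 0.0427765 = 0.00812753
  π_3·L_3 = 0.23 × 0.126284 = 0.0290453
  π_4·L_4 = 0.27 × 0.131756 = 0.035574
Denominator: 0.000266374 + 0.00812753 + 0.0290453 + 0.035574 = 0.0730132
Responsibility of Regime 4: 0.035574 / 0.0730132 ≈ 0.4872

0.4872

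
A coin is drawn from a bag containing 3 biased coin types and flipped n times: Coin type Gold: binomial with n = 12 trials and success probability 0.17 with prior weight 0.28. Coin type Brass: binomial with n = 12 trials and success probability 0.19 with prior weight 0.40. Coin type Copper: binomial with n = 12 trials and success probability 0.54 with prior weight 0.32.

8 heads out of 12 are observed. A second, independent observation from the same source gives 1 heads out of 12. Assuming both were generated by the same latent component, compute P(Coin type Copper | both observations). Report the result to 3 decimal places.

0.593

By Bayes' theorem, P(k | x) = P(Z=k) f_k(x) / Σ_j P(Z=j) f_j(x).
Since both observations come from the same component, the likelihood for component k is f_k(x₁)·f_k(x₂).
  p_Gold = [0.000163874] × [0.262718] = 4.30525e-05
  p_Brass = [0.000361888] × [0.224528] = 8.12539e-05
  p_Copper = [0.160246] × [0.00126448] = 0.000202627
Prior × likelihood for each component:
  P(Z=Gold)·p_Gold = 0.28 × 4.30525e-05 = 1.20547e-05
  P(Z=Brass)·p_Brass = 0.40 × 8.12539e-05 = 3.25016e-05
  P(Z=Copper)·p_Copper = 0.32 × 0.000202627 = 6.48407e-05
Evidence: 1.20547e-05 + 3.25016e-05 + 6.48407e-05 = 0.000109397
P(Coin type Copper | x) = 6.48407e-05 / 0.000109397 ≈ 0.593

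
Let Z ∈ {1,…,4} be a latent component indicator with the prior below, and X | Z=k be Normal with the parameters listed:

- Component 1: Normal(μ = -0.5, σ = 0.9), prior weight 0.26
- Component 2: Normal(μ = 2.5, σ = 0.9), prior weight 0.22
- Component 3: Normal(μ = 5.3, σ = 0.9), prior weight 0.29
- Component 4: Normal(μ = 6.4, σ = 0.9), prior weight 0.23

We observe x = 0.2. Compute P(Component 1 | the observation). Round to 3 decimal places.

0.958

The responsibility of component k is π_k f_k(x) divided by Σ_j π_j f_j(x).
Component likelihoods at x = 0.2:
  f_1 = 0.327572
  f_2 = 0.0169242
  f_3 = 4.71877e-08
  f_4 = 2.19562e-11
Prior × likelihood for each component:
  π_1·f_1 = 0.26 × 0.327572 = 0.0851687
  π_2·f_2 = 0.22 × 0.0169242 = 0.00372333
  π_3·f_3 = 0.29 × 4.71877e-08 = 1.36844e-08
  π_4·f_4 = 0.23 × 2.19562e-11 = 5.04992e-12
Sum: 0.0851687 + 0.00372333 + 1.36844e-08 + 5.04992e-12 = 0.0888921
P(Component 1 | the observation) = 0.0851687 / 0.0888921 ≈ 0.958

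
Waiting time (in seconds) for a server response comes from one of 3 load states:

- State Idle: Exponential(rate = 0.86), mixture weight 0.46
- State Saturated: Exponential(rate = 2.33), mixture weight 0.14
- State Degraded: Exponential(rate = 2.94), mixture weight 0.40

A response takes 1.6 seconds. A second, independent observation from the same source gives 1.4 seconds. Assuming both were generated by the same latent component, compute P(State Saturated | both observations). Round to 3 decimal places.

Posterior ∝ prior × likelihood, so P(k | x) ∝ P(Z=k) f_k(x); normalise over all components.
Since both observations come from the same component, the likelihood for component k is f_k(x₁)·f_k(x₂).
  p_Idle = [0.217225] × [0.257993] = 0.0560425
  p_Saturated = [0.0560152] × [0.0892663] = 0.00500027
  p_Degraded = [0.0266334] × [0.0479503] = 0.00127708
Multiply by the mixture weights:
  P(Z=Idle)·p_Idle = 0.46 × 0.0560425 = 0.0257795
  P(Z=Saturated)·p_Saturated = 0.14 × 0.00500027 = 0.000700038
  P(Z=Degraded)·p_Degraded = 0.40 × 0.00127708 = 0.000510831
Evidence: 0.0257795 + 0.000700038 + 0.000510831 = 0.0269904
Responsibility of State Saturated: 0.000700038 / 0.0269904 ≈ 0.026

0.026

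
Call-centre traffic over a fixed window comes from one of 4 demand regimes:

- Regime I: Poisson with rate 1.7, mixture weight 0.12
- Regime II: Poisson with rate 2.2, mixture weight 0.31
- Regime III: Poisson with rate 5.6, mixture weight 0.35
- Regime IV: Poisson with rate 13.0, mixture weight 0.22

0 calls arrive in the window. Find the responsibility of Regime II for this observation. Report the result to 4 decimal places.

0.5967

The responsibility of component k is π_k f_k(x) divided by Σ_j π_j f_j(x).
Poisson probabilities:
  f_I = 0.182684
  f_II = 0.110803
  f_III = 0.00369786
  f_IV = 2.26033e-06
Multiply by the mixture weights:
  π_I·f_I = 0.12 × 0.182684 = 0.021922
  π_II·f_II = 0.31 × 0.110803 = 0.034349
  π_III·f_III = 0.35 × 0.00369786 = 0.00129425
  π_IV·f_IV = 0.22 × 2.26033e-06 = 4.97272e-07
Normaliser: 0.021922 + 0.034349 + 0.00129425 + 4.97272e-07 = 0.0575658
Responsibility of Regime II: 0.034349 / 0.0575658 ≈ 0.5967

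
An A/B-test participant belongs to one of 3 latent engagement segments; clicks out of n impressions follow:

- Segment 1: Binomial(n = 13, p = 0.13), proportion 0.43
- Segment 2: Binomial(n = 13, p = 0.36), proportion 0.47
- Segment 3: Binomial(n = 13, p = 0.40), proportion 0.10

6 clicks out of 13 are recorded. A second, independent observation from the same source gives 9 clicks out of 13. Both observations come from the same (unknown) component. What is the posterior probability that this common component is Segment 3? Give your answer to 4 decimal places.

By Bayes' theorem, P(k | x) = P(Z=k) f_k(x) / Σ_j P(Z=j) f_j(x).
Since both observations come from the same component, the likelihood for component k is f_k(x₁)·f_k(x₂).
  f_1 = [C(13,6)·0.13^6·0.87^7 = 1716·4.82681e-06·0.377255 = 0.00312473] × [4.34383e-06] = 1.35733e-08
  f_2 = [C(13,6)·0.36^6·0.64^7 = 1716·0.00217678·0.0439805 = 0.164283] × [0.0121828] = 0.00200143
  f_3 = [C(13,6)·0.40^6·0.60^7 = 1716·0.004096·0.0279936 = 0.19676] × [0.0242913] = 0.00477955
Multiply by the mixture weights:
  P(Z=1)·f_1 = 0.43 × 1.35733e-08 = 5.83652e-09
  P(Z=2)·f_2 = 0.47 × 0.00200143 = 0.000940672
  P(Z=3)·f_3 = 0.10 × 0.00477955 = 0.000477955
Denominator: 5.83652e-09 + 0.000940672 + 0.000477955 = 0.00141863
So the posterior for Segment 3 is 0.000477955 / 0.00141863 ≈ 0.3369.

0.3369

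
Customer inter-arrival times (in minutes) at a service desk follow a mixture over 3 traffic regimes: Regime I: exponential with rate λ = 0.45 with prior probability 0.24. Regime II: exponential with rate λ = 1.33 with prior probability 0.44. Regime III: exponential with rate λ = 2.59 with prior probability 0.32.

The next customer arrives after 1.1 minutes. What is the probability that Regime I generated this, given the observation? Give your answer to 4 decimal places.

0.2641

Apply Bayes' rule: the posterior for each component is proportional to its prior times its likelihood at x.
Evaluate each component's likelihood at the observed value:
  L_I = 0.45·e^(−0.45·1.1) = 0.45·e^(−0.4950) = 0.274307
  L_II = 1.33·e^(−1.33·1.1) = 1.33·e^(−1.4630) = 0.307949
  L_III = 2.59·e^(−2.59·1.1) = 2.59·e^(−2.8490) = 0.149967
Prior × likelihood for each component:
  π_I·L_I = 0.24 × 0.274307 = 0.0658337
  π_II·L_II = 0.44 × 0.307949 = 0.135498
  π_III·L_III = 0.32 × 0.149967 = 0.0479893
Normaliser: 0.0658337 + 0.135498 + 0.0479893 = 0.249321
P(Regime I | 1.1 minutes) = 0.0658337 / 0.249321 ≈ 0.2641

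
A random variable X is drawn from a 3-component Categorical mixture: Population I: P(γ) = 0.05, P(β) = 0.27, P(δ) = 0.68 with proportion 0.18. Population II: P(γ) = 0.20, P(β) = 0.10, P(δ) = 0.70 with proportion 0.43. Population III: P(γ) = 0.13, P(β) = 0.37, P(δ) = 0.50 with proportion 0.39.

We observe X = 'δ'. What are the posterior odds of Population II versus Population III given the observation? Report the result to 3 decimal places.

1.544

Posterior odds = (w_i f_i(x)) / (w_j f_j(x)); the normalising sum cancels.
Evaluate each component's likelihood at the observed value:
  p_I = 0.68
  p_II = 0.7
  p_III = 0.5
0.301 / 0.195 ≈ 1.544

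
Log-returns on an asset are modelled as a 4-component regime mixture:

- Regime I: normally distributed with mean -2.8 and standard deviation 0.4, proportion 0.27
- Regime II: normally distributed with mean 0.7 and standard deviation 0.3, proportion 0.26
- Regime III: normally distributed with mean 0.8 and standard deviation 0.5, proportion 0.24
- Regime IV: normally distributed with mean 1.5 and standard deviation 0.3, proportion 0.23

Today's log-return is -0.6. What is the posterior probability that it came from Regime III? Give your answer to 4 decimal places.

P(component k | x) = P(Z=k)·f_k(x) / marginal(x), where marginal(x) = Σ_j P(Z=j)·f_j(x).
Evaluate each component's likelihood at the observed value:
  f_I = (1/(0.4·√(2π)))·exp(−(-0.6−-2.8)²/(2·0.4²)) = 0.997356·exp(-15.12500) = 2.69244e-07
  f_II = (1/(0.3·√(2π)))·exp(−(-0.6−0.7)²/(2·0.3²)) = 1.329808·exp(-9.38889) = 0.000111236
  f_III = (1/(0.5·√(2π)))·exp(−(-0.6−0.8)²/(2·0.5²)) = 0.797885·exp(-3.92000) = 0.0158309
  f_IV = (1/(0.3·√(2π)))·exp(−(-0.6−1.5)²/(2·0.3²)) = 1.329808·exp(-24.50000) = 3.04491e-11
Multiply by the mixture weights:
  P(Z=I)·f_I = 0.27 × 2.69244e-07 = 7.26959e-08
  P(Z=II)·f_II = 0.26 × 0.000111236 = 2.89214e-05
  P(Z=III)·f_III = 0.24 × 0.0158309 = 0.00379942
  P(Z=IV)·f_IV = 0.23 × 3.04491e-11 = 7.00329e-12
Marginal: 7.26959e-08 + 2.89214e-05 + 0.00379942 + 7.00329e-12 = 0.00382841
Responsibility of Regime III: 0.00379942 / 0.00382841 ≈ 0.9924

0.9924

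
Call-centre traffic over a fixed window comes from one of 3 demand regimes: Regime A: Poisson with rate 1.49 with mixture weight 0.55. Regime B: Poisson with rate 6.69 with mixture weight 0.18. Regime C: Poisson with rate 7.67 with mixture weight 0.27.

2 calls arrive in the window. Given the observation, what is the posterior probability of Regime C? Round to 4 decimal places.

0.0253

Posterior ∝ prior × likelihood, so P(k | x) ∝ w_k f_k(x); normalise over all components.
Poisson probabilities:
  p_A = 0.250175
  p_B = 0.0278222
  p_C = 0.0137253
Unnormalised posteriors:
  w_A·p_A = 0.55 × 0.250175 = 0.137596
  w_B·p_B = 0.18 × 0.0278222 = 0.005008
  w_C·p_C = 0.27 × 0.0137253 = 0.00370583
Evidence: 0.137596 + 0.005008 + 0.00370583 = 0.14631
So the posterior for Regime C is 0.00370583 / 0.14631 ≈ 0.0253.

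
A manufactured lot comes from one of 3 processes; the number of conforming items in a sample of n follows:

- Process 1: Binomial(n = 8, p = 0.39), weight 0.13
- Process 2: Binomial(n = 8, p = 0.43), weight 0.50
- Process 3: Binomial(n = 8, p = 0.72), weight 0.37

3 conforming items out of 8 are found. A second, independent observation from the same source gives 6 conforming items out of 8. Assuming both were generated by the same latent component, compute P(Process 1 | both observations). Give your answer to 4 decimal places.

0.1020

By Bayes' theorem, P(k | x) = π_k f_k(x) / Σ_j π_j f_j(x).
Since both observations come from the same component, the likelihood for component k is f_k(x₁)·f_k(x₂).
  p_1 = [C(8,3)·0.39^3·0.61^5 = 56·0.059319·0.0844596 = 0.280563] × [0.0366611] = 0.0102858
  p_2 = [C(8,3)·0.43^3·0.57^5 = 56·0.079507·0.0601692 = 0.267897] × [0.0575067] = 0.0154059
  p_3 = [C(8,3)·0.72^3·0.28^5 = 56·0.373248·0.00172104 = 0.0359729] × [0.305822] = 0.0110013
Weight by the priors:
  π_1·p_1 = 0.13 × 0.0102858 = 0.00133715
  π_2·p_2 = 0.50 × 0.0154059 = 0.00770293
  π_3·p_3 = 0.37 × 0.0110013 = 0.00407049
Evidence: 0.00133715 + 0.00770293 + 0.00407049 = 0.0131106
P(Process 1 | x₁,x₂) ≈ 0.1020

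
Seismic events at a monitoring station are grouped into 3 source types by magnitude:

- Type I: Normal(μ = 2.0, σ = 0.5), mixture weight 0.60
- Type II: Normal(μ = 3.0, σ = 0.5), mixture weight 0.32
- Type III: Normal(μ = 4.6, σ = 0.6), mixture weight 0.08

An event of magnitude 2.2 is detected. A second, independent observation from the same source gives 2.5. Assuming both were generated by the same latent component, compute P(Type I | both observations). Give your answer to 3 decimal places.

P(component k | x) = P(Z=k)·f_k(x) / marginal(x), where marginal(x) = Σ_j P(Z=j)·f_j(x).
Since both observations come from the same component, the likelihood for component k is f_k(x₁)·f_k(x₂).
  p_I = [(1/(0.5·√(2π)))·exp(−(2.2−2.0)²/(2·0.5²)) = 0.797885·exp(-0.08000) = 0.73654] × [0.483941] = 0.356442
  p_II = [(1/(0.5·√(2π)))·exp(−(2.2−3.0)²/(2·0.5²)) = 0.797885·exp(-1.28000) = 0.221842] × [0.483941] = 0.107358
  p_III = [(1/(0.6·√(2π)))·exp(−(2.2−4.6)²/(2·0.6²)) = 0.664904·exp(-8.00000) = 0.00022305] × [0.00145447] = 3.2442e-07
Prior × likelihood for each component:
  P(Z=I)·p_I = 0.60 × 0.356442 = 0.213865
  P(Z=II)·p_II = 0.32 × 0.107358 = 0.0343547
  P(Z=III)·p_III = 0.08 × 3.2442e-07 = 2.59536e-08
Normaliser: 0.213865 + 0.0343547 + 2.59536e-08 = 0.24822
Responsibility of Type I: 0.213865 / 0.24822 ≈ 0.862

0.862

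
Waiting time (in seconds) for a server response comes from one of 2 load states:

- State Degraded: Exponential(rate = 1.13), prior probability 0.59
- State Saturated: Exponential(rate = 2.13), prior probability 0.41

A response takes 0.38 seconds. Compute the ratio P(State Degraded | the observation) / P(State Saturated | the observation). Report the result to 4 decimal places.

1.1163

Only the two components matter; the odds are (P(Z=i) f_i(x)) / (P(Z=j) f_j(x)).
Evaluate each component's likelihood at the observed value:
  L_Degraded = 1.13·e^(−1.13·0.38) = 1.13·e^(−0.4294) = 0.735516
  L_Saturated = 2.13·e^(−2.13·0.38) = 2.13·e^(−0.8094) = 0.948116
0.433955 / 0.388728 ≈ 1.1163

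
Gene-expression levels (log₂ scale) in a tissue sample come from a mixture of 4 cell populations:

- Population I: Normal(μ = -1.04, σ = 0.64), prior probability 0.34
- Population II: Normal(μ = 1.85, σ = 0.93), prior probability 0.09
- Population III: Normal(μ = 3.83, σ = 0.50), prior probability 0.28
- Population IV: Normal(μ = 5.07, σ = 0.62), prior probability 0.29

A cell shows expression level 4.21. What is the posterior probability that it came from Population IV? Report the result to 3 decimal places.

By Bayes' theorem, P(k | x) = π_k f_k(x) / Σ_j π_j f_j(x).
Evaluate each component's likelihood at the observed value:
  f_I = 1.52272e-15
  f_II = 0.0171431
  f_III = 0.597745
  f_IV = 0.245878
Prior × likelihood for each component:
  π_I·f_I = 0.34 × 1.52272e-15 = 5.17723e-16
  π_II·f_II = 0.09 × 0.0171431 = 0.00154288
  π_III·f_III = 0.28 × 0.597745 = 0.167369
  π_IV·f_IV = 0.29 × 0.245878 = 0.0713045
Evidence: 5.17723e-16 + 0.00154288 + 0.167369 + 0.0713045 = 0.240216
Responsibility of Population IV: 0.0713045 / 0.240216 ≈ 0.297

0.297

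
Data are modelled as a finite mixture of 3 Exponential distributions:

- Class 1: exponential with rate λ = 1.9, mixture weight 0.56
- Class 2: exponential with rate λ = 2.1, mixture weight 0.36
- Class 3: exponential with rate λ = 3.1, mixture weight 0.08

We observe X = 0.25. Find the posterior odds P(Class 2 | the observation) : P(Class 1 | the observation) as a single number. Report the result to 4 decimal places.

0.6759

Since P(k|x) ∝ w_k f_k(x), the posterior odds are w_i f_i(x) / (w_j f_j(x)).
Evaluate each component's likelihood at the observed value:
  p_1 = 1.18158
  p_2 = 1.24227
  p_3 = 1.42818
Posterior odds = (w_2·p_2) / (w_1·p_1) = (0.36·1.24227) / (0.56·1.18158) = 0.447216 / 0.661686 ≈ 0.6759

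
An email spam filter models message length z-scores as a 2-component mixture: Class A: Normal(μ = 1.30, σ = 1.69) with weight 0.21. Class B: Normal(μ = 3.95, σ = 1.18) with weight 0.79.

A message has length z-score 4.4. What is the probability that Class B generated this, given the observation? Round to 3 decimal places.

0.964

Posterior ∝ prior × likelihood, so P(k | x) ∝ P(Z=k) f_k(x); normalise over all components.
Normal densities:
  f_A = 0.0438917
  f_B = 0.314375
Multiply by the mixture weights:
  P(Z=A)·f_A = 0.21 × 0.0438917 = 0.00921725
  P(Z=B)·f_B = 0.79 × 0.314375 = 0.248356
Denominator: 0.00921725 + 0.248356 = 0.257573
P(Class B | data) ≈ 0.964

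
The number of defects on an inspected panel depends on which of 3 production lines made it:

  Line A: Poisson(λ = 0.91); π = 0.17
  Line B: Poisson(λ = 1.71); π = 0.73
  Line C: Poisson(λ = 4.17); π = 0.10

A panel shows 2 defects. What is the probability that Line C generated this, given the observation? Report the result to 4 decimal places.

The responsibility of component k is w_k f_k(x) divided by Σ_j w_j f_j(x).
Evaluate each component's likelihood at the observed value:
  f_A = e^(−0.91)·0.91^2/2! = 0.166665
  f_B = e^(−1.71)·1.71^2/2! = 0.264435
  f_C = e^(−4.17)·4.17^2/2! = 0.134349
Prior × likelihood for each component:
  w_A·f_A = 0.17 × 0.166665 = 0.0283331
  w_B·f_B = 0.73 × 0.264435 = 0.193037
  w_C·f_C = 0.10 × 0.134349 = 0.0134349
Marginal: 0.0283331 + 0.193037 + 0.0134349 = 0.234805
P(Line C | x) = 0.0134349 / 0.234805 ≈ 0.0572

0.0572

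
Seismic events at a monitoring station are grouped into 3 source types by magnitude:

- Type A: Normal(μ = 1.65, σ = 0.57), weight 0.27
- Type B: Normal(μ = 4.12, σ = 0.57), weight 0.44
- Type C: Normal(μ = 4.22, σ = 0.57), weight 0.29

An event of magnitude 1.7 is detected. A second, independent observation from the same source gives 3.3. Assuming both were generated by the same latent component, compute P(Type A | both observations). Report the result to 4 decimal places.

Posterior ∝ prior × likelihood, so P(k | x) ∝ w_k f_k(x); normalise over all components.
Since both observations come from the same component, the likelihood for component k is f_k(x₁)·f_k(x₂).
  f_A = [(1/(0.57·√(2π)))·exp(−(1.7−1.65)²/(2·0.57²)) = 0.699899·exp(-0.00385) = 0.697211] × [0.0106035] = 0.00739288
  f_B = [(1/(0.57·√(2π)))·exp(−(1.7−4.12)²/(2·0.57²)) = 0.699899·exp(-9.01262) = 8.52912e-05] × [0.248677] = 2.121e-05
  f_C = [(1/(0.57·√(2π)))·exp(−(1.7−4.22)²/(2·0.57²)) = 0.699899·exp(-9.77285) = 3.98785e-05] × [0.190258] = 7.58721e-06
Multiply by the mixture weights:
  w_A·f_A = 0.27 × 0.00739288 = 0.00199608
  w_B·f_B = 0.44 × 2.121e-05 = 9.33239e-06
  w_C·f_C = 0.29 × 7.58721e-06 = 2.20029e-06
Normaliser: 0.00199608 + 9.33239e-06 + 2.20029e-06 = 0.00200761
P(Type A | x) ≈ 0.9943

0.9943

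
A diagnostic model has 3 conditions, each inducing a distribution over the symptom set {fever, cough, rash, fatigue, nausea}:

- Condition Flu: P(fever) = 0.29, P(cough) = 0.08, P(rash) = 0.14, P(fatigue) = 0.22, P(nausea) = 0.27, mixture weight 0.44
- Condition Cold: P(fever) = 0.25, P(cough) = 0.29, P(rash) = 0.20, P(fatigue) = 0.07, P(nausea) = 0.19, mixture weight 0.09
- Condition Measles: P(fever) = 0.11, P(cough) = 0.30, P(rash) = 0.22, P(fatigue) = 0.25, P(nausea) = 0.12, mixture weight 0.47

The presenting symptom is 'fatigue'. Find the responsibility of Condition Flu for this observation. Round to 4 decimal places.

Apply Bayes' rule: the posterior for each component is proportional to its prior times its likelihood at x.
Categorical probabilities:
  f_Flu = P(fatigue | comp) = 0.22
  f_Cold = P(fatigue | comp) = 0.07
  f_Measles = P(fatigue | comp) = 0.25
Unnormalised posteriors:
  P(Z=Flu)·f_Flu = 0.44 × 0.22 = 0.0968
  P(Z=Cold)·f_Cold = 0.09 × 0.07 = 0.0063
  P(Z=Measles)·f_Measles = 0.47 × 0.25 = 0.1175
Normaliser: 0.0968 + 0.0063 + 0.1175 = 0.2206
So the posterior for Condition Flu is 0.0968 / 0.2206 ≈ 0.4388.

0.4388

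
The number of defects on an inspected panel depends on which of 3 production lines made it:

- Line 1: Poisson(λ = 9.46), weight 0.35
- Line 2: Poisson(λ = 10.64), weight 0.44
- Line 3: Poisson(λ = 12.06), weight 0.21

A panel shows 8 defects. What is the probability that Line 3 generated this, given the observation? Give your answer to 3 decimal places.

0.135

P(component k | x) = w_k·f_k(x) / marginal(x), where marginal(x) = Σ_j w_j·f_j(x).
Poisson probabilities:
  L_1 = e^(−9.46)·9.46^8/8! = 0.123932
  L_2 = e^(−10.64)·10.64^8/8! = 0.0975257
  L_3 = e^(−12.06)·12.06^8/8! = 0.0642194
Unnormalised posteriors:
  w_1·L_1 = 0.35 × 0.123932 = 0.0433761
  w_2·L_2 = 0.44 × 0.0975257 = 0.0429113
  w_3·L_3 = 0.21 × 0.0642194 = 0.0134861
Sum: 0.0433761 + 0.0429113 + 0.0134861 = 0.0997735
So the posterior for Line 3 is 0.0134861 / 0.0997735 ≈ 0.135.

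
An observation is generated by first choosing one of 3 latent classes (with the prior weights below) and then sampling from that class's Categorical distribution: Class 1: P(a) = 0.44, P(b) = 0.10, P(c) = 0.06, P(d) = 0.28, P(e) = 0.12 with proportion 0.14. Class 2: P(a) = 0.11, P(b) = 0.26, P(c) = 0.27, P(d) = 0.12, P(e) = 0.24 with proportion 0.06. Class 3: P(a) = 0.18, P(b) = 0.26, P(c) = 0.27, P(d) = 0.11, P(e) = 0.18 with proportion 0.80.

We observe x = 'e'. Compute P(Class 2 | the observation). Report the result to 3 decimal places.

0.082

Posterior ∝ prior × likelihood, so P(k | x) ∝ π_k f_k(x); normalise over all components.
Component likelihoods at x = 'e':
  L_1 = P(e | comp) = 0.12
  L_2 = P(e | comp) = 0.24
  L_3 = P(e | comp) = 0.18
Weight by the priors:
  π_1·L_1 = 0.14 × 0.12 = 0.0168
  π_2·L_2 = 0.06 × 0.24 = 0.0144
  π_3·L_3 = 0.80 × 0.18 = 0.144
Marginal: 0.0168 + 0.0144 + 0.144 = 0.1752
So the posterior for Class 2 is 0.0144 / 0.1752 ≈ 0.082.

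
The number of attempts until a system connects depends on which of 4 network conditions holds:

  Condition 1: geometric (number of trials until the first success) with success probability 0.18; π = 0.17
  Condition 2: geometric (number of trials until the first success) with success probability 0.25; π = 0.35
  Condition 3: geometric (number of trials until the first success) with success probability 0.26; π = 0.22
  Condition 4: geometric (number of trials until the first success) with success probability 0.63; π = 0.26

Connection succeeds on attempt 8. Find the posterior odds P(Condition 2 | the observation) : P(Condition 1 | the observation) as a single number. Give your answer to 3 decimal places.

The posterior odds equal the prior odds times the likelihood ratio: (π_i/π_j)·(f_i(x)/f_j(x)).
Component likelihoods at x = 8:
  L_1 = 0.18·(1−0.18)^7 = 0.18·0.249285 = 0.0448714
  L_2 = 0.25·(1−0.25)^7 = 0.25·0.133484 = 0.033371
  L_3 = 0.26·(1−0.26)^7 = 0.26·0.121513 = 0.0315933
  L_4 = 0.63·(1−0.63)^7 = 0.63·0.000949319 = 0.000598071
0.0116798 / 0.00762814 ≈ 1.531

1.531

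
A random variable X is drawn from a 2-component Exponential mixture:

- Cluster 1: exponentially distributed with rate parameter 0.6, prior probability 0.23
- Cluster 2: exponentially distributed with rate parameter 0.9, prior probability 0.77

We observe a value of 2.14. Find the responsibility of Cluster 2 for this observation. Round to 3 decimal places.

0.725

The responsibility of component k is w_k f_k(x) divided by Σ_j w_j f_j(x).
Evaluate each component's likelihood at the observed value:
  p_1 = 0.6·e^(−0.6·2.14) = 0.6·e^(−1.2840) = 0.166156
  p_2 = 0.9·e^(−0.9·2.14) = 0.9·e^(−1.9260) = 0.131157
Weight by the priors:
  w_1·p_1 = 0.23 × 0.166156 = 0.038216
  w_2·p_2 = 0.77 × 0.131157 = 0.100991
Normaliser: 0.038216 + 0.100991 = 0.139207
So the posterior for Cluster 2 is 0.100991 / 0.139207 ≈ 0.725.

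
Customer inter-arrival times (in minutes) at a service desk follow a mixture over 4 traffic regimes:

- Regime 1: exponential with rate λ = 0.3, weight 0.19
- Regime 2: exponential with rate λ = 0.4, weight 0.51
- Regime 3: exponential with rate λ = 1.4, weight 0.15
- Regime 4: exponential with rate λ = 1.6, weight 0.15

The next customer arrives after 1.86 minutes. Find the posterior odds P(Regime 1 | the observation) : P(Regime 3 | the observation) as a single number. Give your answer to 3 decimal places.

Only the two components matter; the odds are (w_i f_i(x)) / (w_j f_j(x)).
Evaluate each component's likelihood at the observed value:
  L_1 = 0.3·e^(−0.3·1.86) = 0.3·e^(−0.5580) = 0.171706
  L_2 = 0.4·e^(−0.4·1.86) = 0.4·e^(−0.7440) = 0.190084
  L_3 = 1.4·e^(−1.4·1.86) = 1.4·e^(−2.6040) = 0.103568
  L_4 = 1.6·e^(−1.6·1.86) = 1.6·e^(−2.9760) = 0.0815943
0.0326241 / 0.0155352 ≈ 2.100

2.100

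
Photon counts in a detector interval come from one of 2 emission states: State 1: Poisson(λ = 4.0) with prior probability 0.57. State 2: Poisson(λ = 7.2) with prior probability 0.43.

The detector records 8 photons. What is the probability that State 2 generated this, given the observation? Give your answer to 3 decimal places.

0.772

Posterior ∝ prior × likelihood, so P(k | x) ∝ π_k f_k(x); normalise over all components.
Evaluate each component's likelihood at the observed value:
  L_1 = e^(−4.0)·4.0^8/8! = 0.0297702
  L_2 = e^(−7.2)·7.2^8/8! = 0.133727
Weight by the priors:
  π_1·L_1 = 0.57 × 0.0297702 = 0.016969
  π_2·L_2 = 0.43 × 0.133727 = 0.0575026
Denominator: 0.016969 + 0.0575026 = 0.0744716
Responsibility of State 2: 0.0575026 / 0.0744716 ≈ 0.772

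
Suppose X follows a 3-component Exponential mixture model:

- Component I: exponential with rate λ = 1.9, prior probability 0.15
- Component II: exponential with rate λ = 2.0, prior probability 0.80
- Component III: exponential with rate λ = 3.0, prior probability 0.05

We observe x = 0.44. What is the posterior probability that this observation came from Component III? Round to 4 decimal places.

Apply Bayes' rule: the posterior for each component is proportional to its prior times its likelihood at x.
Exponential densities:
  f_I = 1.9·e^(−1.9·0.44) = 1.9·e^(−0.8360) = 0.823538
  f_II = 2.0·e^(−2.0·0.44) = 2.0·e^(−0.8800) = 0.829566
  f_III = 3.0·e^(−3.0·0.44) = 3.0·e^(−1.3200) = 0.801406
Prior × likelihood for each component:
  π_I·f_I = 0.15 × 0.823538 = 0.123531
  π_II·f_II = 0.80 × 0.829566 = 0.663653
  π_III·f_III = 0.05 × 0.801406 = 0.0400703
Marginal: 0.123531 + 0.663653 + 0.0400703 = 0.827254
So the posterior for Component III is 0.0400703 / 0.827254 ≈ 0.0484.

0.0484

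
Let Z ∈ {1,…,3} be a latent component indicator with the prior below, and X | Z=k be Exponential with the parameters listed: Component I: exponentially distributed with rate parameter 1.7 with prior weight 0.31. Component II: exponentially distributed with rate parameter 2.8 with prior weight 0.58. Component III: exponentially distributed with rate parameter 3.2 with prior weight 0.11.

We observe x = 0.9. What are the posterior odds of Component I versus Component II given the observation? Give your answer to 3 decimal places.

0.873

Posterior odds = (π_i f_i(x)) / (π_j f_j(x)); the normalising sum cancels.
Component likelihoods at x = 0.9:
  p_I = 1.7·e^(−1.7·0.9) = 1.7·e^(−1.5300) = 0.368111
  p_II = 2.8·e^(−2.8·0.9) = 2.8·e^(−2.5200) = 0.225287
  p_III = 3.2·e^(−3.2·0.9) = 3.2·e^(−2.8800) = 0.179631
Odds = (0.31/0.58) × (0.368111/0.225287) = 0.534483 × 1.63396 ≈ 0.873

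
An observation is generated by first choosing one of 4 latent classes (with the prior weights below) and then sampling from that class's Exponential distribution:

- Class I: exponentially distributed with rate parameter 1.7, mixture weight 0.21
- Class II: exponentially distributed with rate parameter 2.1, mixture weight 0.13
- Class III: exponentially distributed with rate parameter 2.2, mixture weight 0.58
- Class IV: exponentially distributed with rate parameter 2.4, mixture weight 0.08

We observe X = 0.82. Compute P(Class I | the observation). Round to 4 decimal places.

Apply Bayes' rule: the posterior for each component is proportional to its prior times its likelihood at x.
Exponential densities:
  p_I = 1.7·e^(−1.7·0.82) = 1.7·e^(−1.3940) = 0.421738
  p_II = 2.1·e^(−2.1·0.82) = 2.1·e^(−1.7220) = 0.375288
  p_III = 2.2·e^(−2.2·0.82) = 2.2·e^(−1.8040) = 0.362206
  p_IV = 2.4·e^(−2.4·0.82) = 2.4·e^(−1.9680) = 0.335367
Prior × likelihood for each component:
  P(Z=I)·p_I = 0.21 × 0.421738 = 0.0885649
  P(Z=II)·p_II = 0.13 × 0.375288 = 0.0487874
  P(Z=III)·p_III = 0.58 × 0.362206 = 0.210079
  P(Z=IV)·p_IV = 0.08 × 0.335367 = 0.0268293
Evidence: 0.0885649 + 0.0487874 + 0.210079 + 0.0268293 = 0.374261
P(Class I | data) ≈ 0.2366

0.2366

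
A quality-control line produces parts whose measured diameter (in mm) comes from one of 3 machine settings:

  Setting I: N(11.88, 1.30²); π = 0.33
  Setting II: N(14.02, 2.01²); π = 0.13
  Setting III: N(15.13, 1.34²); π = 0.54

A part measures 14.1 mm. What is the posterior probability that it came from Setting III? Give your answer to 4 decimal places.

By Bayes' theorem, P(k | x) = π_k f_k(x) / Σ_j π_j f_j(x).
Evaluate each component's likelihood at the observed value:
  L_I = (1/(1.30·√(2π)))·exp(−(14.1−11.88)²/(2·1.30²)) = 0.306879·exp(-1.45811) = 0.0714034
  L_II = (1/(2.01·√(2π)))·exp(−(14.1−14.02)²/(2·2.01²)) = 0.198479·exp(-0.00079) = 0.198322
  L_III = (1/(1.34·√(2π)))·exp(−(14.1−15.13)²/(2·1.34²)) = 0.297718·exp(-0.29542) = 0.221568
Prior × likelihood for each component:
  π_I·L_I = 0.33 × 0.0714034 = 0.0235631
  π_II·L_II = 0.13 × 0.198322 = 0.0257818
  π_III·L_III = 0.54 × 0.221568 = 0.119647
Normaliser: 0.0235631 + 0.0257818 + 0.119647 = 0.168992
So the posterior for Setting III is 0.119647 / 0.168992 ≈ 0.7080.

0.7080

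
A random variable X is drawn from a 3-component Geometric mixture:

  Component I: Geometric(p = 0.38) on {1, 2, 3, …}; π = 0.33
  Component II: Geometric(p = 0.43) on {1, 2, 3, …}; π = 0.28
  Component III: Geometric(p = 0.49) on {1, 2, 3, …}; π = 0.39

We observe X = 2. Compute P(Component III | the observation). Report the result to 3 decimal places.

0.400

The responsibility of component k is w_k f_k(x) divided by Σ_j w_j f_j(x).
Geometric probabilities:
  L_I = 0.38·(1−0.38)^1 = 0.38·0.62 = 0.2356
  L_II = 0.43·(1−0.43)^1 = 0.43·0.57 = 0.2451
  L_III = 0.49·(1−0.49)^1 = 0.49·0.51 = 0.2499
Unnormalised posteriors:
  w_I·L_I = 0.33 × 0.2356 = 0.077748
  w_II·L_II = 0.28 × 0.2451 = 0.068628
  w_III·L_III = 0.39 × 0.2499 = 0.097461
Evidence: 0.077748 + 0.068628 + 0.097461 = 0.243837
Responsibility of Component III: 0.097461 / 0.243837 ≈ 0.400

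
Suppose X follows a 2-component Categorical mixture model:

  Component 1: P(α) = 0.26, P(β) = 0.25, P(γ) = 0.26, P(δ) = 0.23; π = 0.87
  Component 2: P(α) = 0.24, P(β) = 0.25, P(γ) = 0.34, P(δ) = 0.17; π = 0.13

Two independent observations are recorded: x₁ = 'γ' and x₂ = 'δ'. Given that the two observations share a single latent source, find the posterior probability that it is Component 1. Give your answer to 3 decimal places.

0.874

Apply Bayes' rule: the posterior for each component is proportional to its prior times its likelihood at x.
Since both observations come from the same component, the likelihood for component k is f_k(x₁)·f_k(x₂).
  p_1 = [0.26] × [0.23] = 0.0598
  p_2 = [0.34] × [0.17] = 0.0578
Multiply by the mixture weights:
  π_1·p_1 = 0.87 × 0.0598 = 0.052026
  π_2·p_2 = 0.13 × 0.0578 = 0.007514
Evidence: 0.052026 + 0.007514 = 0.05954
Responsibility of Component 1: 0.052026 / 0.05954 ≈ 0.874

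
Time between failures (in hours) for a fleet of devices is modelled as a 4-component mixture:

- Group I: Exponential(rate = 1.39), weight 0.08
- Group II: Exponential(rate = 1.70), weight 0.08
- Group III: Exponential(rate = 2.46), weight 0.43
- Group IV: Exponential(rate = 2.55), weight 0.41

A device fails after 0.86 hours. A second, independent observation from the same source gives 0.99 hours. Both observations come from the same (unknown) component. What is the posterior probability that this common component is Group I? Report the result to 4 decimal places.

0.1617

Posterior ∝ prior × likelihood, so P(k | x) ∝ π_k f_k(x); normalise over all components.
Since both observations come from the same component, the likelihood for component k is f_k(x₁)·f_k(x₂).
  f_I = [0.42059] × [0.351061] = 0.147653
  f_II = [0.394013] × [0.315887] = 0.124463
  f_III = [0.29658] × [0.215404] = 0.0638846
  f_IV = [0.284533] × [0.204251] = 0.0581161
Prior × likelihood for each component:
  π_I·f_I = 0.08 × 0.147653 = 0.0118122
  π_II·f_II = 0.08 × 0.124463 = 0.00995707
  π_III·f_III = 0.43 × 0.0638846 = 0.0274704
  π_IV·f_IV = 0.41 × 0.0581161 = 0.0238276
Sum: 0.0118122 + 0.00995707 + 0.0274704 + 0.0238276 = 0.0730672
Responsibility of Group I: 0.0118122 / 0.0730672 ≈ 0.1617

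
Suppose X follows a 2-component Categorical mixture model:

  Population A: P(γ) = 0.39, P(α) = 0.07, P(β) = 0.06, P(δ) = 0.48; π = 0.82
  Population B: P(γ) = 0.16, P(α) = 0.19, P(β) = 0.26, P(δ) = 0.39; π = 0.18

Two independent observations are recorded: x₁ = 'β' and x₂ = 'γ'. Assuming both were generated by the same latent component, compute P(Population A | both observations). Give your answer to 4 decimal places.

Apply Bayes' rule: the posterior for each component is proportional to its prior times its likelihood at x.
Since both observations come from the same component, the likelihood for component k is f_k(x₁)·f_k(x₂).
  p_A = [P(β | comp) = 0.06] × [0.39] = 0.0234
  p_B = [P(β | comp) = 0.26] × [0.16] = 0.0416
Unnormalised posteriors:
  π_A·p_A = 0.82 × 0.0234 = 0.019188
  π_B·p_B = 0.18 × 0.0416 = 0.007488
Marginal: 0.019188 + 0.007488 = 0.026676
So the posterior for Population A is 0.019188 / 0.026676 ≈ 0.7193.

0.7193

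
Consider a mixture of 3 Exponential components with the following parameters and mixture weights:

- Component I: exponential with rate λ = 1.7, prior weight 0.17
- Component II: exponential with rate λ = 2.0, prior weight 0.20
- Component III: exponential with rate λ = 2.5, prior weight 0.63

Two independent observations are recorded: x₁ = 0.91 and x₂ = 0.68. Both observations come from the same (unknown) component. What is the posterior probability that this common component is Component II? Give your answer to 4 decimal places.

0.2374

Apply Bayes' rule: the posterior for each component is proportional to its prior times its likelihood at x.
Since both observations come from the same component, the likelihood for component k is f_k(x₁)·f_k(x₂).
  f_I = [1.7·e^(−1.7·0.91) = 1.7·e^(−1.5470) = 0.361906] × [0.535062] = 0.193642
  f_II = [2.0·e^(−2.0·0.91) = 2.0·e^(−1.8200) = 0.324052] × [0.513322] = 0.166343
  f_III = [2.5·e^(−2.5·0.91) = 2.5·e^(−2.2750) = 0.256992] × [0.456709] = 0.117371
Unnormalised posteriors:
  P(Z=I)·f_I = 0.17 × 0.193642 = 0.0329192
  P(Z=II)·f_II = 0.20 × 0.166343 = 0.0332685
  P(Z=III)·f_III = 0.63 × 0.117371 = 0.0739435
Evidence: 0.0329192 + 0.0332685 + 0.0739435 = 0.140131
P(Component II | x₁,x₂) = 0.0332685 / 0.140131 ≈ 0.2374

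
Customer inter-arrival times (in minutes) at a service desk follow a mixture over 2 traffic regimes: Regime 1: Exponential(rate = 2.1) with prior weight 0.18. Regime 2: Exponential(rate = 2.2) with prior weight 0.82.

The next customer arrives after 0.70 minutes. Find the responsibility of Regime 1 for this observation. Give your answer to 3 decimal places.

P(component k | x) = w_k·f_k(x) / marginal(x), where marginal(x) = Σ_j w_j·f_j(x).
Exponential densities:
  f_1 = 0.482844
  f_2 = 0.471638
Multiply by the mixture weights:
  w_1·f_1 = 0.18 × 0.482844 = 0.0869118
  w_2·f_2 = 0.82 × 0.471638 = 0.386744
Normaliser: 0.0869118 + 0.386744 = 0.473655
Responsibility of Regime 1: 0.0869118 / 0.473655 ≈ 0.183

0.183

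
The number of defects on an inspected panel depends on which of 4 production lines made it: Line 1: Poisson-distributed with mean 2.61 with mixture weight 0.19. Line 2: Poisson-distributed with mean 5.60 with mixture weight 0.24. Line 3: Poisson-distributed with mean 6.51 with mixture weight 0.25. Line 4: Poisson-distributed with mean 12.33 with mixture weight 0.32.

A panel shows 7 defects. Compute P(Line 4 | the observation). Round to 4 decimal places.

0.1492

By Bayes' theorem, P(k | x) = P(Z=k) f_k(x) / Σ_j P(Z=j) f_j(x).
Evaluate each component's likelihood at the observed value:
  f_1 = e^(−2.61)·2.61^7/7! = 0.0120377
  f_2 = e^(−5.60)·5.60^7/7! = 0.126717
  f_3 = e^(−6.51)·6.51^7/7! = 0.146345
  f_4 = e^(−12.33)·12.33^7/7! = 0.0379717
Multiply by the mixture weights:
  P(Z=1)·f_1 = 0.19 × 0.0120377 = 0.00228717
  P(Z=2)·f_2 = 0.24 × 0.126717 = 0.0304122
  P(Z=3)·f_3 = 0.25 × 0.146345 = 0.0365864
  P(Z=4)·f_4 = 0.32 × 0.0379717 = 0.0121509
Evidence: 0.00228717 + 0.0304122 + 0.0365864 + 0.0121509 = 0.0814367
Responsibility of Line 4: 0.0121509 / 0.0814367 ≈ 0.1492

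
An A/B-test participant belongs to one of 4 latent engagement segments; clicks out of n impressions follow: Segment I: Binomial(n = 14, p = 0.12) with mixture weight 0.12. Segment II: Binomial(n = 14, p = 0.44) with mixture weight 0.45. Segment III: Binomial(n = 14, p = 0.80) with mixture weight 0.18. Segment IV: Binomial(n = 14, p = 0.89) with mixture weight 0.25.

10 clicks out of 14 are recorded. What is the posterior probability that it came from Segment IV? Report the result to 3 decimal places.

0.210

The responsibility of component k is π_k f_k(x) divided by Σ_j π_j f_j(x).
Binomial probabilities:
  p_I = C(14,10)·0.12^10·0.88^4 = 1001·6.19174e-10·0.599695 = 3.71687e-07
  p_II = C(14,10)·0.44^10·0.56^4 = 1001·0.000271974·0.098345 = 0.026774
  p_III = C(14,10)·0.80^10·0.20^4 = 1001·0.107374·0.0016 = 0.17197
  p_IV = C(14,10)·0.89^10·0.11^4 = 1001·0.311817·0.00014641 = 0.0456988
Prior × likelihood for each component:
  π_I·p_I = 0.12 × 3.71687e-07 = 4.46024e-08
  π_II·p_II = 0.45 × 0.026774 = 0.0120483
  π_III·p_III = 0.18 × 0.17197 = 0.0309547
  π_IV·p_IV = 0.25 × 0.0456988 = 0.0114247
Normaliser: 4.46024e-08 + 0.0120483 + 0.0309547 + 0.0114247 = 0.0544277
So the posterior for Segment IV is 0.0114247 / 0.0544277 ≈ 0.210.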